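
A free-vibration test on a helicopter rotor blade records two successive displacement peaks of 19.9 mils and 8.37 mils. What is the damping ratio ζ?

0.137

Logarithmic decrement δ = (1/n)·ln(x₀/x_n) = (1/1)·ln(19.9/8.37) = (1/1)·ln(2.378) = 0.8661.
ζ = δ/√(4π² + δ²) = 0.8661/√(39.48 + 0.750) = 0.8661/6.343 = 0.1365.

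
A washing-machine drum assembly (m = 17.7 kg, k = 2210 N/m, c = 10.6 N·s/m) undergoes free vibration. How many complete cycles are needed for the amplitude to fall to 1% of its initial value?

28 cycles

ζ = c/(2√(km)) = 10.6/(2√(2210 × 17.7)) = 10.6/395.6 = 0.02680.
Logarithmic decrement δ = 2πζ/√(1 − ζ²) = 2π × 0.02680/√(1 − 0.000718) = 0.1684.
x_n/x₀ = e^(−nδ) ≤ 0.01; take ln: n ≥ ln(1/0.01)/δ = 4.605/0.1684 = 27.34.
So 28 complete cycles are required.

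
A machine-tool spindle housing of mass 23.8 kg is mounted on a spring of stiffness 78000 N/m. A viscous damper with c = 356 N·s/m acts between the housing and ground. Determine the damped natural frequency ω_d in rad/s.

ω_n = √(k/m) = √(78000/23.8) = 57.25 rad/s.
Critical damping c_c = 2√(k·m) = 2√(78000 × 23.8) = 2725 N·s/m, so ζ = c/c_c = 356/2725 = 0.1306.
ω_d = ω_n√(1 − ζ²) = 57.25 × √(1 − 0.0171) = 56.76 rad/s.

56.8 rad/s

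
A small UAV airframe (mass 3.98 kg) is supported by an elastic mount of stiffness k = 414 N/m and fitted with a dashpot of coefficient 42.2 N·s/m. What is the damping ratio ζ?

0.520

ω_n = √(k/m) = √(414.0/3.98) = 10.20 rad/s.
Critical damping c_c = 2√(k·m) = 2√(414.0 × 3.98) = 81.18 N·s/m, so ζ = c/c_c = 42.2/81.18 = 0.5198.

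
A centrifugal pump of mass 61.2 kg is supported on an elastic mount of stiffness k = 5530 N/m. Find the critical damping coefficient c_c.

c_c = 2√(k·m) = 2√(5530 × 61.2) = 2 × 581.8 = 1164 N·s/m.

1160 N·s/m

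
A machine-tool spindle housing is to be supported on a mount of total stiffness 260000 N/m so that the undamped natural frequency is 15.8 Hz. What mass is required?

ω_n = 2πf_n = 2π × 15.8 = 99.27 rad/s.
m = k/ω_n² = 260000/99.27² = 260000/9855 = 26.38 kg.

26.4 kg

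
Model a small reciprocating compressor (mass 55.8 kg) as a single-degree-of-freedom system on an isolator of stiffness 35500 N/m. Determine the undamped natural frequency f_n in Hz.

4.01 Hz

ω_n = √(k/m) = √(35500/55.8) = √636.2 = 25.22 rad/s.
f_n = ω_n/(2π) = 25.22/6.283 = 4.014 Hz.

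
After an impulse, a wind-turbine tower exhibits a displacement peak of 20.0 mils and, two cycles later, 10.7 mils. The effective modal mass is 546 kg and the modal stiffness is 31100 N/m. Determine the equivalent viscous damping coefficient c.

410 N·s/m

Logarithmic decrement δ = (1/n)·ln(x₀/x_n) = (1/2)·ln(20.0/10.7) = (1/2)·ln(1.869) = 0.3127.
ζ = δ/√(4π² + δ²) = 0.3127/√(39.48 + 0.0978) = 0.3127/6.291 = 0.04971.
c = ζ · 2√(km) = 0.04971 × 2√(31100 × 546) = 0.04971 × 8242 = 409.7 N·s/m.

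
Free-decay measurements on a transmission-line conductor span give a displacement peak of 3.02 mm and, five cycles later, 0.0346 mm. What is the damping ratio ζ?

0.141

Logarithmic decrement δ = (1/n)·ln(x₀/x_n) = (1/5)·ln(3.02/0.0346) = (1/5)·ln(87.28) = 0.8938.
ζ = δ/√(4π² + δ²) = 0.8938/√(39.48 + 0.799) = 0.8938/6.346 = 0.1408.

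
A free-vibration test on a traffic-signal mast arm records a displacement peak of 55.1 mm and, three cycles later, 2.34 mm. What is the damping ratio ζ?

Logarithmic decrement δ = (1/n)·ln(x₀/x_n) = (1/3)·ln(55.1/2.34) = (1/3)·ln(23.55) = 1.053.
ζ = δ/√(4π² + δ²) = 1.053/√(39.48 + 1.11) = 1.053/6.371 = 0.1653.

0.165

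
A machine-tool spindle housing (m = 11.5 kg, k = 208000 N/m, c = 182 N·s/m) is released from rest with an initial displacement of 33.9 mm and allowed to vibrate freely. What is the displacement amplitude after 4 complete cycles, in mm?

7.71 mm

ζ = c/(2√(km)) = 182/(2√(208000 × 11.5)) = 182/3093 = 0.05884.
Logarithmic decrement δ = 2πζ/√(1 − ζ²) = 2π × 0.05884/√(1 − 0.00346) = 0.3703.
After n cycles, x_n/x₀ = e^(−nδ), so x_4 = 33.9 × e^(−4 × 0.3703) = 33.9 × 0.2273 = 7.707 mm.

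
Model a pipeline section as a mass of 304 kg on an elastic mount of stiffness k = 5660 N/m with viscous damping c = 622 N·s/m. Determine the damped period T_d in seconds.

ω_n = √(k/m) = √(5660/304) = 4.315 rad/s.
Critical damping c_c = 2√(k·m) = 2√(5660 × 304) = 2623 N·s/m, so ζ = c/c_c = 622/2623 = 0.2371.
ω_d = ω_n√(1 − ζ²) = 4.315 × √(1 − 0.0562) = 4.192 rad/s.
T_d = 2π/ω_d = 1.499 s.

1.50 s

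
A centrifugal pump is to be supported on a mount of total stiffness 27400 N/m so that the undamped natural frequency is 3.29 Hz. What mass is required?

64.1 kg

ω_n = 2πf_n = 2π × 3.29 = 20.67 rad/s.
m = k/ω_n² = 27400/20.67² = 27400/427.3 = 64.12 kg.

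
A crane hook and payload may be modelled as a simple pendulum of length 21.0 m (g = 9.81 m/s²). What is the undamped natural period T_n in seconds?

For a simple pendulum ω_n = √(g/L) = √(9.81/21.0) = √0.4671 = 0.6835 rad/s.
T_n = 2π/ω_n = 6.283/0.6835 = 9.193 s.

9.19 s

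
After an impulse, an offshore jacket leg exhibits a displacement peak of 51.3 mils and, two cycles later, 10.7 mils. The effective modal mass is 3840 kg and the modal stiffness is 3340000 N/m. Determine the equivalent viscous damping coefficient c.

28000 N·s/m

Logarithmic decrement δ = (1/n)·ln(x₀/x_n) = (1/2)·ln(51.3/10.7) = (1/2)·ln(4.794) = 0.7837.
ζ = δ/√(4π² + δ²) = 0.7837/√(39.48 + 0.614) = 0.7837/6.332 = 0.1238.
c = ζ · 2√(km) = 0.1238 × 2√(3340000 × 3840) = 0.1238 × 226500 = 28030 N·s/m.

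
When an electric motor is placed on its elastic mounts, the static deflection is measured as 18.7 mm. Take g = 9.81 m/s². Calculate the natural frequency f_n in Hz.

3.65 Hz

ω_n = √(g/δ_st) = √(9.81/0.0187) = √524.6 = 22.90 rad/s.
f_n = ω_n/(2π) = 22.90/6.283 = 3.645 Hz.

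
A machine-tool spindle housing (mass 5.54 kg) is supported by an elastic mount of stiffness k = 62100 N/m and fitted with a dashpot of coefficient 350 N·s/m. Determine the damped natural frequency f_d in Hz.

16.1 Hz

ω_n = √(k/m) = √(62100/5.54) = 105.9 rad/s.
Critical damping c_c = 2√(k·m) = 2√(62100 × 5.54) = 1173 N·s/m, so ζ = c/c_c = 350/1173 = 0.2984.
ω_d = ω_n√(1 − ζ²) = 105.9 × √(1 − 0.0890) = 101.1 rad/s.
f_d = ω_d/(2π) = 16.08 Hz.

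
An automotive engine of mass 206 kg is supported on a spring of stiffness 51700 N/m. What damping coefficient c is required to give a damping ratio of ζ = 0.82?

5350 N·s/m

c_c = 2√(k·m) = 2√(51700 × 206) = 6527 N·s/m.
c = ζ·c_c = 0.82 × 6527 = 5352 N·s/m.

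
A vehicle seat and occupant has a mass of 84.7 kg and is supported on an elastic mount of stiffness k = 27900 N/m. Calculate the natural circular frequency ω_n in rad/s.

18.1 rad/s

ω_n = √(k/m) = √(27900/84.7) = √329.4 = 18.15 rad/s.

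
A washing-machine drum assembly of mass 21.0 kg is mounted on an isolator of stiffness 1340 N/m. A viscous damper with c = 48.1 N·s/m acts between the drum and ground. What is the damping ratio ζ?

ω_n = √(k/m) = √(1340/21.0) = 7.988 rad/s.
Critical damping c_c = 2√(k·m) = 2√(1340 × 21.0) = 335.5 N·s/m, so ζ = c/c_c = 48.1/335.5 = 0.1434.

0.143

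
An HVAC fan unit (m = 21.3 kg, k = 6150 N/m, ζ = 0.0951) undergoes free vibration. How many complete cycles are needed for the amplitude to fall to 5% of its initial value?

5 cycles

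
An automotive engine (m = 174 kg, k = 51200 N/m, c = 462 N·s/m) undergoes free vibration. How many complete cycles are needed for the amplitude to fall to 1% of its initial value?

ζ = c/(2√(km)) = 462/(2√(51200 × 174)) = 462/5970 = 0.07739.
Logarithmic decrement δ = 2πζ/√(1 − ζ²) = 2π × 0.07739/√(1 − 0.00599) = 0.4877.
x_n/x₀ = e^(−nδ) ≤ 0.01; take ln: n ≥ ln(1/0.01)/δ = 4.605/0.4877 = 9.442.
So 10 complete cycles are required.

10 cycles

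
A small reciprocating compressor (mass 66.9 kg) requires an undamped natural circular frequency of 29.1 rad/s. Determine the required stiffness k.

k = m·ω_n² = 66.9 × 29.10² = 66.9 × 846.8 = 56650 N/m.

56700 N/m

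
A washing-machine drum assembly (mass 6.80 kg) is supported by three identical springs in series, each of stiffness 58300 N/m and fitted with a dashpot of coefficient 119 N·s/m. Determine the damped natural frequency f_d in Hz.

8.39 Hz

Series springs: 1/k_eq = 3/58300, so k_eq = 58300/3 = 19430 N/m.
ω_n = √(k_eq/m) = √(19430/6.80) = 53.46 rad/s.
Critical damping c_c = 2√(k_eq·m) = 2√(19430 × 6.80) = 727.0 N·s/m, so ζ = c/c_c = 119/727.0 = 0.1637.
ω_d = ω_n√(1 − ζ²) = 53.46 × √(1 − 0.0268) = 52.74 rad/s.
f_d = ω_d/(2π) = 8.393 Hz.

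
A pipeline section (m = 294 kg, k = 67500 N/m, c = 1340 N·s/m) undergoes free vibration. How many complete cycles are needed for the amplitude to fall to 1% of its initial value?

5 cycles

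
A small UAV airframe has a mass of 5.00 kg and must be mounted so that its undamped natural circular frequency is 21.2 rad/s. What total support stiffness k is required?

2250 N/m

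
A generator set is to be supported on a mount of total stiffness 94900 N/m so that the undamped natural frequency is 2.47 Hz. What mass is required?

394 kg

ω_n = 2πf_n = 2π × 2.47 = 15.52 rad/s.
m = k/ω_n² = 94900/15.52² = 94900/240.9 = 394.0 kg.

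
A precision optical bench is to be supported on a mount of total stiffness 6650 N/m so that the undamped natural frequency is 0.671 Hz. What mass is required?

374 kg

ω_n = 2πf_n = 2π × 0.671 = 4.216 rad/s.
m = k/ω_n² = 6650/4.216² = 6650/17.77 = 374.1 kg.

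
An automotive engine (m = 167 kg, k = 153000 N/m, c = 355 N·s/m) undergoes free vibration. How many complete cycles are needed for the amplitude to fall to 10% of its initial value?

ζ = c/(2√(km)) = 355/(2√(153000 × 167)) = 355/10110 = 0.03512.
Logarithmic decrement δ = 2πζ/√(1 − ζ²) = 2π × 0.03512/√(1 − 0.00123) = 0.2208.
x_n/x₀ = e^(−nδ) ≤ 0.1; take ln: n ≥ ln(1/0.1)/δ = 2.303/0.2208 = 10.43.
So 11 complete cycles are required.

11 cycles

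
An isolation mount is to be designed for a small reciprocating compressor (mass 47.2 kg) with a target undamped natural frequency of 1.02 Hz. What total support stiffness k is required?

ω_n = 2πf_n = 2π × 1.02 = 6.409 rad/s.
k = m·ω_n² = 47.2 × 6.409² = 47.2 × 41.07 = 1939 N/m.

1940 N/m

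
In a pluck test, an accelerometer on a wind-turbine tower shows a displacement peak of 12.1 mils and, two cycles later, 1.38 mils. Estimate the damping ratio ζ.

0.170

Logarithmic decrement δ = (1/n)·ln(x₀/x_n) = (1/2)·ln(12.1/1.38) = (1/2)·ln(8.768) = 1.086.
ζ = δ/√(4π² + δ²) = 1.086/√(39.48 + 1.18) = 1.086/6.376 = 0.1703.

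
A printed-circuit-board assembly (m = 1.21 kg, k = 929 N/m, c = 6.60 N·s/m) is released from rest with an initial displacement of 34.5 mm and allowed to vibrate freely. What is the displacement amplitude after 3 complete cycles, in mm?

5.35 mm

ζ = c/(2√(km)) = 6.60/(2√(929 × 1.21)) = 6.60/67.05 = 0.09843.
Logarithmic decrement δ = 2πζ/√(1 − ζ²) = 2π × 0.09843/√(1 − 0.00969) = 0.6215.
After n cycles, x_n/x₀ = e^(−nδ), so x_3 = 34.5 × e^(−3 × 0.6215) = 34.5 × 0.1550 = 5.347 mm.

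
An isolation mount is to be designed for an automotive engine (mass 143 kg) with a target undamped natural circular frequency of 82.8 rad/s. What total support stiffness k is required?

k = m·ω_n² = 143 × 82.80² = 143 × 6856 = 980400 N/m.

980000 N/m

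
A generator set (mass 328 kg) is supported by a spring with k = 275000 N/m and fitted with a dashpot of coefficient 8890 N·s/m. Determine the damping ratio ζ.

ω_n = √(k/m) = √(275000/328) = 28.96 rad/s.
Critical damping c_c = 2√(k·m) = 2√(275000 × 328) = 18990 N·s/m, so ζ = c/c_c = 8890/18990 = 0.4680.

0.468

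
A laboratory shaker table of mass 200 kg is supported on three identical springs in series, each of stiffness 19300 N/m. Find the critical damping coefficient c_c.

2270 N·s/m

Series springs: 1/k_eq = 3/19300, so k_eq = 19300/3 = 6433 N/m.
c_c = 2√(k_eq·m) = 2√(6433 × 200) = 2 × 1134 = 2269 N·s/m.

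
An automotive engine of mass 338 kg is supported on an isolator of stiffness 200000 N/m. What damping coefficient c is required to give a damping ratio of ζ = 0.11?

1810 N·s/m

c_c = 2√(k·m) = 2√(200000 × 338) = 16440 N·s/m.
c = ζ·c_c = 0.11 × 16440 = 1809 N·s/m.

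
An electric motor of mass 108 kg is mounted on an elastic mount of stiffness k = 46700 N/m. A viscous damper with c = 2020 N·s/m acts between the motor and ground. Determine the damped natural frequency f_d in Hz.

2.96 Hz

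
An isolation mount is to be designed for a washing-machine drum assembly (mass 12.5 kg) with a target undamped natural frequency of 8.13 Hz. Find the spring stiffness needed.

32600 N/m

ω_n = 2πf_n = 2π × 8.13 = 51.08 rad/s.
k = m·ω_n² = 12.5 × 51.08² = 12.5 × 2609 = 32620 N/m.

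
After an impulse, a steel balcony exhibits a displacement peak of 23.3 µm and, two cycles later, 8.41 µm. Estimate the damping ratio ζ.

Logarithmic decrement δ = (1/n)·ln(x₀/x_n) = (1/2)·ln(23.3/8.41) = (1/2)·ln(2.771) = 0.5095.
ζ = δ/√(4π² + δ²) = 0.5095/√(39.48 + 0.260) = 0.5095/6.304 = 0.08083.

0.0808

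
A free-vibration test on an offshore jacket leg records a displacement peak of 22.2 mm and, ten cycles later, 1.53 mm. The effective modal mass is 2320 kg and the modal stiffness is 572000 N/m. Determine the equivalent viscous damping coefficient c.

3100 N·s/m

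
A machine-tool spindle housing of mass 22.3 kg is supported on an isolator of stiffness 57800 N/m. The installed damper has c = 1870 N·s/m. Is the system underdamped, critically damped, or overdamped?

c_c = 2√(k·m) = 2271 N·s/m; ζ = c/c_c = 1870/2271 = 0.824.
Since ζ < 1 the system is underdamped.

underdamped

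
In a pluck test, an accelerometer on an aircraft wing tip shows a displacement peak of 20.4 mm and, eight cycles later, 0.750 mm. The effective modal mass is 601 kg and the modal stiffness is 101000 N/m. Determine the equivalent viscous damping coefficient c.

Logarithmic decrement δ = (1/n)·ln(x₀/x_n) = (1/8)·ln(20.4/0.750) = (1/8)·ln(27.20) = 0.4129.
ζ = δ/√(4π² + δ²) = 0.4129/√(39.48 + 0.170) = 0.4129/6.297 = 0.06557.
c = ζ · 2√(km) = 0.06557 × 2√(101000 × 601) = 0.06557 × 15580 = 1022 N·s/m.

1020 N·s/m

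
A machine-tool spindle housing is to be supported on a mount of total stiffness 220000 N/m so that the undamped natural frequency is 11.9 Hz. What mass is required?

39.4 kg

ω_n = 2πf_n = 2π × 11.9 = 74.77 rad/s.
m = k/ω_n² = 220000/74.77² = 220000/5591 = 39.35 kg.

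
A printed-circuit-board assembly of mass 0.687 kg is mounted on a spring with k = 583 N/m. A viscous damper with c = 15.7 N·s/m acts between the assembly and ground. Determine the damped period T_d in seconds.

0.234 s

ω_n = √(k/m) = √(583.0/0.687) = 29.13 rad/s.
Critical damping c_c = 2√(k·m) = 2√(583.0 × 0.687) = 40.03 N·s/m, so ζ = c/c_c = 15.7/40.03 = 0.3922.
ω_d = ω_n√(1 − ζ²) = 29.13 × √(1 − 0.154) = 26.80 rad/s.
T_d = 2π/ω_d = 0.2345 s.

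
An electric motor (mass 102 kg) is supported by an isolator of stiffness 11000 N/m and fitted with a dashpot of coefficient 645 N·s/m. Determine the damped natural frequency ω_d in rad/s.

ω_n = √(k/m) = √(11000/102) = 10.38 rad/s.
Critical damping c_c = 2√(k·m) = 2√(11000 × 102) = 2118 N·s/m, so ζ = c/c_c = 645/2118 = 0.3045.
ω_d = ω_n√(1 − ζ²) = 10.38 × √(1 − 0.0927) = 9.892 rad/s.

9.89 rad/s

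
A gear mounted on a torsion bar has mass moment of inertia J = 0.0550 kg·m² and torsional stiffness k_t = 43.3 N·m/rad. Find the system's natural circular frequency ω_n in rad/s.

ω_n = √(k_t/J) = √(43.3/0.0550) = √787.3 = 28.06 rad/s.

28.1 rad/s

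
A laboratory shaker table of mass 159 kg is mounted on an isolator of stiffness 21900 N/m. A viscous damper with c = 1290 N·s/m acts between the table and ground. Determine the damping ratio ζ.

0.346

ω_n = √(k/m) = √(21900/159) = 11.74 rad/s.
Critical damping c_c = 2√(k·m) = 2√(21900 × 159) = 3732 N·s/m, so ζ = c/c_c = 1290/3732 = 0.3457.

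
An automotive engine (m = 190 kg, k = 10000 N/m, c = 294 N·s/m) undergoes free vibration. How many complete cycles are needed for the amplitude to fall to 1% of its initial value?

ζ = c/(2√(km)) = 294/(2√(10000 × 190)) = 294/2757 = 0.1066.
Logarithmic decrement δ = 2πζ/√(1 − ζ²) = 2π × 0.1066/√(1 − 0.0114) = 0.6739.
x_n/x₀ = e^(−nδ) ≤ 0.01; take ln: n ≥ ln(1/0.01)/δ = 4.605/0.6739 = 6.833.
So 7 complete cycles are required.

7 cycles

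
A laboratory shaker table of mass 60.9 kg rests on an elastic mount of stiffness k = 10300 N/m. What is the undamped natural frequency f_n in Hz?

ω_n = √(k/m) = √(10300/60.9) = √169.1 = 13.00 rad/s.
f_n = ω_n/(2π) = 13.00/6.283 = 2.070 Hz.

2.07 Hz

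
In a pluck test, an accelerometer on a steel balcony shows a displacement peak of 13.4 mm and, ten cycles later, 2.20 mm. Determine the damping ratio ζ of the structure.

Logarithmic decrement δ = (1/n)·ln(x₀/x_n) = (1/10)·ln(13.4/2.20) = (1/10)·ln(6.091) = 0.1807.
ζ = δ/√(4π² + δ²) = 0.1807/√(39.48 + 0.0326) = 0.1807/6.286 = 0.02874.

0.0287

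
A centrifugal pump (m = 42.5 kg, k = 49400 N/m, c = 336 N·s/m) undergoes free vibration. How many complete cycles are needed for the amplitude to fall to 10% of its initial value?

ζ = c/(2√(km)) = 336/(2√(49400 × 42.5)) = 336/2898 = 0.1159.
Logarithmic decrement δ = 2πζ/√(1 − ζ²) = 2π × 0.1159/√(1 − 0.0134) = 0.7334.
x_n/x₀ = e^(−nδ) ≤ 0.1; take ln: n ≥ ln(1/0.1)/δ = 2.303/0.7334 = 3.139.
So 4 complete cycles are required.

4 cycles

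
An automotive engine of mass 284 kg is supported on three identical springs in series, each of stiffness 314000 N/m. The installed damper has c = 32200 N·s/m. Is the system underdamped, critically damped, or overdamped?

overdamped

Series springs: 1/k_eq = 3/314000, so k_eq = 314000/3 = 104700 N/m.
c_c = 2√(k_eq·m) = 10900 N·s/m; ζ = c/c_c = 32200/10900 = 2.95.
Since ζ > 1 the system is overdamped.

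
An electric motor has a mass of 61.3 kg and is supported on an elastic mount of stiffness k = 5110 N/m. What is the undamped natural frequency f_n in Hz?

ω_n = √(k/m) = √(5110/61.3) = √83.36 = 9.130 rad/s.
f_n = ω_n/(2π) = 9.130/6.283 = 1.453 Hz.

1.45 Hz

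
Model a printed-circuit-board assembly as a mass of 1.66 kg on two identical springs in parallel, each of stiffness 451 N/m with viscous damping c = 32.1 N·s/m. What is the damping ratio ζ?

Parallel springs add: k_eq = 2 × 451 = 902.0 N/m.
ω_n = √(k_eq/m) = √(902.0/1.66) = 23.31 rad/s.
Critical damping c_c = 2√(k_eq·m) = 2√(902.0 × 1.66) = 77.39 N·s/m, so ζ = c/c_c = 32.1/77.39 = 0.4148.

0.415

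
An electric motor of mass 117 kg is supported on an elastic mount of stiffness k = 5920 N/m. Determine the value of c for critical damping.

1660 N·s/m

c_c = 2√(k·m) = 2√(5920 × 117) = 2 × 832.2 = 1664 N·s/m.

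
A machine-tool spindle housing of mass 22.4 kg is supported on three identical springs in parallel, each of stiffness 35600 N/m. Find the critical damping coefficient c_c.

3090 N·s/m

Parallel springs add: k_eq = 3 × 35600 = 106800 N/m.
c_c = 2√(k_eq·m) = 2√(106800 × 22.4) = 2 × 1547 = 3093 N·s/m.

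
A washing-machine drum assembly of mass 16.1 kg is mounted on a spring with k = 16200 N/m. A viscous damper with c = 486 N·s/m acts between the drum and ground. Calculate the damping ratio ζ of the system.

ω_n = √(k/m) = √(16200/16.1) = 31.72 rad/s.
Critical damping c_c = 2√(k·m) = 2√(16200 × 16.1) = 1021 N·s/m, so ζ = c/c_c = 486/1021 = 0.4758.

0.476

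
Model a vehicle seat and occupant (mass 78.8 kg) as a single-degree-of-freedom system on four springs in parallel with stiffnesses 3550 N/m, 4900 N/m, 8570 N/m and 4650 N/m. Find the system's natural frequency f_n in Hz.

2.64 Hz

Parallel springs add: k_eq = 3550 + 4900 + 8570 + 4650 = 21670 N/m.
ω_n = √(k_eq/m) = √(21670/78.8) = √275.0 = 16.58 rad/s.
f_n = ω_n/(2π) = 16.58/6.283 = 2.639 Hz.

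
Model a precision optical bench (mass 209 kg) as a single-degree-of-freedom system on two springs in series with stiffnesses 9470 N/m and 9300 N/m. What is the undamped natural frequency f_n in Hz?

0.754 Hz

Series springs: 1/k_eq = 1/9470 + 1/9300 = 0.0002131, so k_eq = 4692 N/m.
ω_n = √(k_eq/m) = √(4692/209) = √22.45 = 4.738 rad/s.
f_n = ω_n/(2π) = 4.738/6.283 = 0.7541 Hz.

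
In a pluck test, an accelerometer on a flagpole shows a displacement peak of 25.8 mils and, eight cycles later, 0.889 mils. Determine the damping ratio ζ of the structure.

Logarithmic decrement δ = (1/n)·ln(x₀/x_n) = (1/8)·ln(25.8/0.889) = (1/8)·ln(29.02) = 0.4210.
ζ = δ/√(4π² + δ²) = 0.4210/√(39.48 + 0.177) = 0.4210/6.297 = 0.06685.

0.0669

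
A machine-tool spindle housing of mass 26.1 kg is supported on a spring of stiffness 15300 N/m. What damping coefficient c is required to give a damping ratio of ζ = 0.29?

367 N·s/m

c_c = 2√(k·m) = 2√(15300 × 26.1) = 1264 N·s/m.
c = ζ·c_c = 0.29 × 1264 = 366.5 N·s/m.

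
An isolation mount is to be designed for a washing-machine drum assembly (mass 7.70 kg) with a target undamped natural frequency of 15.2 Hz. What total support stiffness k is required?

70200 N/m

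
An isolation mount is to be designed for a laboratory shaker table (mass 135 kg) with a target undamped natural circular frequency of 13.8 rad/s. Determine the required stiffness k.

k = m·ω_n² = 135 × 13.80² = 135 × 190.4 = 25710 N/m.

25700 N/m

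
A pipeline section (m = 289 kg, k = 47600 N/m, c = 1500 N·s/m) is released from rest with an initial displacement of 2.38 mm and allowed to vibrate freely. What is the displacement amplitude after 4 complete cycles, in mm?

0.0133 mm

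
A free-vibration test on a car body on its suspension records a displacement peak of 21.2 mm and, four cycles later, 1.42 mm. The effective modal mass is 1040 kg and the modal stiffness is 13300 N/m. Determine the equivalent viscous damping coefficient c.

795 N·s/m

Logarithmic decrement δ = (1/n)·ln(x₀/x_n) = (1/4)·ln(21.2/1.42) = (1/4)·ln(14.93) = 0.6758.
ζ = δ/√(4π² + δ²) = 0.6758/√(39.48 + 0.457) = 0.6758/6.319 = 0.1069.
c = ζ · 2√(km) = 0.1069 × 2√(13300 × 1040) = 0.1069 × 7438 = 795.5 N·s/m.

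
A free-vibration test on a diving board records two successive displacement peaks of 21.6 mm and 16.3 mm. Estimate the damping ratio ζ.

Logarithmic decrement δ = (1/n)·ln(x₀/x_n) = (1/1)·ln(21.6/16.3) = (1/1)·ln(1.325) = 0.2815.
ζ = δ/√(4π² + δ²) = 0.2815/√(39.48 + 0.0793) = 0.2815/6.289 = 0.04476.

0.0448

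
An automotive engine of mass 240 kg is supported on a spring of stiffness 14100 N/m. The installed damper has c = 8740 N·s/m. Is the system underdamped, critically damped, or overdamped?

c_c = 2√(k·m) = 3679 N·s/m; ζ = c/c_c = 8740/3679 = 2.38.
Since ζ > 1 the system is overdamped.

overdamped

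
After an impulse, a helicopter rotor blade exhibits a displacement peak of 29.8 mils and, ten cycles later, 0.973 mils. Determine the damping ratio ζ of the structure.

Logarithmic decrement δ = (1/n)·ln(x₀/x_n) = (1/10)·ln(29.8/0.973) = (1/10)·ln(30.63) = 0.3422.
ζ = δ/√(4π² + δ²) = 0.3422/√(39.48 + 0.117) = 0.3422/6.292 = 0.05438.

0.0544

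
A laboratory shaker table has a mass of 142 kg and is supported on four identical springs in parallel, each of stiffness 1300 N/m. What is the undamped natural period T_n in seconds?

Parallel springs add: k_eq = 4 × 1300 = 5200 N/m.
ω_n = √(k_eq/m) = √(5200/142) = √36.62 = 6.051 rad/s.
T_n = 2π/ω_n = 6.283/6.051 = 1.038 s.

1.04 s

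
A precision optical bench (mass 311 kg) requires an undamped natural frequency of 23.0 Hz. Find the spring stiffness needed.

ω_n = 2πf_n = 2π × 23.0 = 144.5 rad/s.
k = m·ω_n² = 311 × 144.5² = 311 × 20880 = 6495000 N/m.

6490000 N/m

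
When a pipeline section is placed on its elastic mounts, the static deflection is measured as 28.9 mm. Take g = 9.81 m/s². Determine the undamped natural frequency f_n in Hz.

ω_n = √(g/δ_st) = √(9.81/0.0289) = √339.4 = 18.42 rad/s.
f_n = ω_n/(2π) = 18.42/6.283 = 2.932 Hz.

2.93 Hz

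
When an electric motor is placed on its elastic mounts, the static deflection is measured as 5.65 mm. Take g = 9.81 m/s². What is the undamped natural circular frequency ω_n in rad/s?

ω_n = √(g/δ_st) = √(9.81/0.00565) = √1736 = 41.67 rad/s.

41.7 rad/s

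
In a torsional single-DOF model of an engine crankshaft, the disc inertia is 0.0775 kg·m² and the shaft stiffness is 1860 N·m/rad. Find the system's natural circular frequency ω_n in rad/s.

ω_n = √(k_t/J) = √(1860/0.0775) = √24000 = 154.9 rad/s.

155 rad/s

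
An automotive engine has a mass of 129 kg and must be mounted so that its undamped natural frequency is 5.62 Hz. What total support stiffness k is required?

161000 N/m

ω_n = 2πf_n = 2π × 5.62 = 35.31 rad/s.
k = m·ω_n² = 129 × 35.31² = 129 × 1247 = 160900 N/m.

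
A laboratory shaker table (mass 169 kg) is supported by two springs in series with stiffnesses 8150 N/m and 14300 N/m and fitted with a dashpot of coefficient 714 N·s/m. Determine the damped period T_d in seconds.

1.23 s

Series springs: 1/k_eq = 1/8150 + 1/14300 = 0.0001926, so k_eq = 5191 N/m.
ω_n = √(k_eq/m) = √(5191/169) = 5.542 rad/s.
Critical damping c_c = 2√(k_eq·m) = 2√(5191 × 169) = 1873 N·s/m, so ζ = c/c_c = 714/1873 = 0.3811.
ω_d = ω_n√(1 − ζ²) = 5.542 × √(1 − 0.145) = 5.124 rad/s.
T_d = 2π/ω_d = 1.226 s.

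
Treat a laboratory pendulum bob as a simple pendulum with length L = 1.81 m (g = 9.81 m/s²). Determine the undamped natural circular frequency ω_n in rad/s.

2.33 rad/s

For a simple pendulum ω_n = √(g/L) = √(9.81/1.81) = √5.420 = 2.328 rad/s.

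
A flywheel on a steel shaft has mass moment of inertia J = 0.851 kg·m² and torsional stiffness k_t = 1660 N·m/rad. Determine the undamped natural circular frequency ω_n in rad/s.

44.2 rad/s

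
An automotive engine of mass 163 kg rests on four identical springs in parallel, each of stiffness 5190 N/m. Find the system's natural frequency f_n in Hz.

Parallel springs add: k_eq = 4 × 5190 = 20760 N/m.
ω_n = √(k_eq/m) = √(20760/163) = √127.4 = 11.29 rad/s.
f_n = ω_n/(2π) = 11.29/6.283 = 1.796 Hz.

1.80 Hz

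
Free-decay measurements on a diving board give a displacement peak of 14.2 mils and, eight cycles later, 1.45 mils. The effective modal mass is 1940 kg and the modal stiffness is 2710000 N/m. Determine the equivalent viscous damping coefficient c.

Logarithmic decrement δ = (1/n)·ln(x₀/x_n) = (1/8)·ln(14.2/1.45) = (1/8)·ln(9.793) = 0.2852.
ζ = δ/√(4π² + δ²) = 0.2852/√(39.48 + 0.0813) = 0.2852/6.290 = 0.04535.
c = ζ · 2√(km) = 0.04535 × 2√(2710000 × 1940) = 0.04535 × 145000 = 6576 N·s/m.

6580 N·s/m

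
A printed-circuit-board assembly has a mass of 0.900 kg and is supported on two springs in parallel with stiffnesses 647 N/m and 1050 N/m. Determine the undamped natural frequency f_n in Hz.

6.91 Hz

Parallel springs add: k_eq = 647 + 1050 = 1697 N/m.
ω_n = √(k_eq/m) = √(1697/0.900) = √1886 = 43.42 rad/s.
f_n = ω_n/(2π) = 43.42/6.283 = 6.911 Hz.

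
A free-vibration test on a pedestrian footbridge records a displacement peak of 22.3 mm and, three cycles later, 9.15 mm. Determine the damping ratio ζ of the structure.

0.0472

Logarithmic decrement δ = (1/n)·ln(x₀/x_n) = (1/3)·ln(22.3/9.15) = (1/3)·ln(2.437) = 0.2969.
ζ = δ/√(4π² + δ²) = 0.2969/√(39.48 + 0.0882) = 0.2969/6.290 = 0.04721.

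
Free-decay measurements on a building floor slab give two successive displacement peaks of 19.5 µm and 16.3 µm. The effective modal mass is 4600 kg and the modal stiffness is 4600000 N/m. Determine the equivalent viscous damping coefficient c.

8300 N·s/m

Logarithmic decrement δ = (1/n)·ln(x₀/x_n) = (1/1)·ln(19.5/16.3) = (1/1)·ln(1.196) = 0.1792.
ζ = δ/√(4π² + δ²) = 0.1792/√(39.48 + 0.0321) = 0.1792/6.286 = 0.02852.
c = ζ · 2√(km) = 0.02852 × 2√(4600000 × 4600) = 0.02852 × 290900 = 8296 N·s/m.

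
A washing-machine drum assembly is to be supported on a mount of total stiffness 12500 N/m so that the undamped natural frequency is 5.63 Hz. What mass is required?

9.99 kg

ω_n = 2πf_n = 2π × 5.63 = 35.37 rad/s.
m = k/ω_n² = 12500/35.37² = 12500/1251 = 9.989 kg.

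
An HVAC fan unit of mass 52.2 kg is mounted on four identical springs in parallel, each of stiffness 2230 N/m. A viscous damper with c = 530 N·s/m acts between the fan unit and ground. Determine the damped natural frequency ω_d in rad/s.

Parallel springs add: k_eq = 4 × 2230 = 8920 N/m.
ω_n = √(k_eq/m) = √(8920/52.2) = 13.07 rad/s.
Critical damping c_c = 2√(k_eq·m) = 2√(8920 × 52.2) = 1365 N·s/m, so ζ = c/c_c = 530/1365 = 0.3884.
ω_d = ω_n√(1 − ζ²) = 13.07 × √(1 − 0.151) = 12.05 rad/s.

12.0 rad/s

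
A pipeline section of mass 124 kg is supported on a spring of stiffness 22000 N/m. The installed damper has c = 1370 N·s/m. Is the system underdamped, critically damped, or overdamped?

c_c = 2√(k·m) = 3303 N·s/m; ζ = c/c_c = 1370/3303 = 0.415.
Since ζ < 1 the system is underdamped.

underdamped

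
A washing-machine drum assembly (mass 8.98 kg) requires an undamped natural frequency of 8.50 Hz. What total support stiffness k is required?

ω_n = 2πf_n = 2π × 8.50 = 53.41 rad/s.
k = m·ω_n² = 8.98 × 53.41² = 8.98 × 2852 = 25610 N/m.

25600 N/m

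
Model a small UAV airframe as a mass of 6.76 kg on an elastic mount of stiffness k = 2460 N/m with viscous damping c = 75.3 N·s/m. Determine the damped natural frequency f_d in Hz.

ω_n = √(k/m) = √(2460/6.76) = 19.08 rad/s.
Critical damping c_c = 2√(k·m) = 2√(2460 × 6.76) = 257.9 N·s/m, so ζ = c/c_c = 75.3/257.9 = 0.2920.
ω_d = ω_n√(1 − ζ²) = 19.08 × √(1 − 0.0852) = 18.25 rad/s.
f_d = ω_d/(2π) = 2.904 Hz.

2.90 Hz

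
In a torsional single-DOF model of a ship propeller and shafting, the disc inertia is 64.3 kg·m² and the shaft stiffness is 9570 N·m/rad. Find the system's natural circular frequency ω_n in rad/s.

ω_n = √(k_t/J) = √(9570/64.3) = √148.8 = 12.20 rad/s.

12.2 rad/s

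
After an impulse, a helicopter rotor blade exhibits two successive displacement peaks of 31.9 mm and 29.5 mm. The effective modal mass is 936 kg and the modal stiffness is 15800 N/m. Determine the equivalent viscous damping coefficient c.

Logarithmic decrement δ = (1/n)·ln(x₀/x_n) = (1/1)·ln(31.9/29.5) = (1/1)·ln(1.081) = 0.07822.
ζ = δ/√(4π² + δ²) = 0.07822/√(39.48 + 0.00612) = 0.07822/6.284 = 0.01245.
c = ζ · 2√(km) = 0.01245 × 2√(15800 × 936) = 0.01245 × 7691 = 95.74 N·s/m.

95.7 N·s/m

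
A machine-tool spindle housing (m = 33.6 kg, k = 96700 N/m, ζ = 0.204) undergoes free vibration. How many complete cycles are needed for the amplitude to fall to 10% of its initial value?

Logarithmic decrement δ = 2πζ/√(1 − ζ²) = 2π × 0.2040/√(1 − 0.0416) = 1.309.
x_n/x₀ = e^(−nδ) ≤ 0.1; take ln: n ≥ ln(1/0.1)/δ = 2.303/1.309 = 1.759.
So 2 complete cycles are required.

2 cycles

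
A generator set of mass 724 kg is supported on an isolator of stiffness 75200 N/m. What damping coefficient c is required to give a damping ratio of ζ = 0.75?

c_c = 2√(k·m) = 2√(75200 × 724) = 14760 N·s/m.
c = ζ·c_c = 0.75 × 14760 = 11070 N·s/m.

11100 N·s/m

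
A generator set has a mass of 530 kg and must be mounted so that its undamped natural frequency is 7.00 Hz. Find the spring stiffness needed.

1030000 N/m

ω_n = 2πf_n = 2π × 7.00 = 43.98 rad/s.
k = m·ω_n² = 530 × 43.98² = 530 × 1934 = 1025000 N/m.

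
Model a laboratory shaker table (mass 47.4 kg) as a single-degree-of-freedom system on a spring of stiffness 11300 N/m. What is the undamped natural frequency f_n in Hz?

2.46 Hz

ω_n = √(k/m) = √(11300/47.4) = √238.4 = 15.44 rad/s.
f_n = ω_n/(2π) = 15.44/6.283 = 2.457 Hz.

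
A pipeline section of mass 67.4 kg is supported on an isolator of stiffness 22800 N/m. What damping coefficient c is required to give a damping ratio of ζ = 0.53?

1310 N·s/m

c_c = 2√(k·m) = 2√(22800 × 67.4) = 2479 N·s/m.
c = ζ·c_c = 0.53 × 2479 = 1314 N·s/m.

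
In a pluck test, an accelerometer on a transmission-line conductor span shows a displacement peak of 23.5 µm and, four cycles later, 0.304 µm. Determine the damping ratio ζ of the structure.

0.170

Logarithmic decrement δ = (1/n)·ln(x₀/x_n) = (1/4)·ln(23.5/0.304) = (1/4)·ln(77.30) = 1.087.
ζ = δ/√(4π² + δ²) = 1.087/√(39.48 + 1.18) = 1.087/6.377 = 0.1705.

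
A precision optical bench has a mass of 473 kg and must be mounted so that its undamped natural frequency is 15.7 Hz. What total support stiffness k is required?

ω_n = 2πf_n = 2π × 15.7 = 98.65 rad/s.
k = m·ω_n² = 473 × 98.65² = 473 × 9731 = 4603000 N/m.

4600000 N/m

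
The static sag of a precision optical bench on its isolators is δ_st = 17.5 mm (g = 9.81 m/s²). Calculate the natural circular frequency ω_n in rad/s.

23.7 rad/s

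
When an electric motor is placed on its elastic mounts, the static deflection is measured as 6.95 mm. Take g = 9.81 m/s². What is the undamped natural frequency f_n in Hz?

ω_n = √(g/δ_st) = √(9.81/0.00695) = √1412 = 37.57 rad/s.
f_n = ω_n/(2π) = 37.57/6.283 = 5.979 Hz.

5.98 Hz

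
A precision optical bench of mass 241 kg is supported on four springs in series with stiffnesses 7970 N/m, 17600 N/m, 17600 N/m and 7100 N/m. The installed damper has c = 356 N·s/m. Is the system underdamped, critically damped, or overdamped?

underdamped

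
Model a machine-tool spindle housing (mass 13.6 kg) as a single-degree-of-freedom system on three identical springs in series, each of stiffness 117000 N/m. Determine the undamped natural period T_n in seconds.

Series springs: 1/k_eq = 3/117000, so k_eq = 117000/3 = 39000 N/m.
ω_n = √(k_eq/m) = √(39000/13.6) = √2868 = 53.55 rad/s.
T_n = 2π/ω_n = 6.283/53.55 = 0.1173 s.

0.117 s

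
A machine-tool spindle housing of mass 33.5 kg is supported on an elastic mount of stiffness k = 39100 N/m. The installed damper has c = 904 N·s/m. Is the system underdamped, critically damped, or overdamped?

underdamped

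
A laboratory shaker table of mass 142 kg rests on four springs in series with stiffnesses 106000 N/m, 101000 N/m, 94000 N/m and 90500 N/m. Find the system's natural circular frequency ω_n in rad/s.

13.1 rad/s

Series springs: 1/k_eq = 1/106000 + 1/101000 + 1/94000 + 1/90500 = 4.102×10^-5, so k_eq = 24380 N/m.
ω_n = √(k_eq/m) = √(24380/142) = √171.7 = 13.10 rad/s.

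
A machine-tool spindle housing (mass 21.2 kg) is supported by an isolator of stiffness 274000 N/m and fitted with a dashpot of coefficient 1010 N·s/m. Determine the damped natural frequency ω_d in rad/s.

ω_n = √(k/m) = √(274000/21.2) = 113.7 rad/s.
Critical damping c_c = 2√(k·m) = 2√(274000 × 21.2) = 4820 N·s/m, so ζ = c/c_c = 1010/4820 = 0.2095.
ω_d = ω_n√(1 − ζ²) = 113.7 × √(1 − 0.0439) = 111.2 rad/s.

111 rad/s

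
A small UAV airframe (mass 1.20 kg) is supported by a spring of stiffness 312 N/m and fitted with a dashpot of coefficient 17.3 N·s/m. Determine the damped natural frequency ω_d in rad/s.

ω_n = √(k/m) = √(312.0/1.20) = 16.12 rad/s.
Critical damping c_c = 2√(k·m) = 2√(312.0 × 1.20) = 38.70 N·s/m, so ζ = c/c_c = 17.3/38.70 = 0.4470.
ω_d = ω_n√(1 − ζ²) = 16.12 × √(1 − 0.200) = 14.42 rad/s.

14.4 rad/s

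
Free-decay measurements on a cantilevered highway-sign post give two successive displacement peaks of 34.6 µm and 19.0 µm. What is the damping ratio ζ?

0.0950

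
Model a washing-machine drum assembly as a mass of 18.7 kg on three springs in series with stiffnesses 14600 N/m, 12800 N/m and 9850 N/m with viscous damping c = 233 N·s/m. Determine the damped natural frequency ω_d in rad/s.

13.3 rad/s

Series springs: 1/k_eq = 1/14600 + 1/12800 + 1/9850 = 0.0002481, so k_eq = 4030 N/m.
ω_n = √(k_eq/m) = √(4030/18.7) = 14.68 rad/s.
Critical damping c_c = 2√(k_eq·m) = 2√(4030 × 18.7) = 549.0 N·s/m, so ζ = c/c_c = 233/549.0 = 0.4244.
ω_d = ω_n√(1 − ζ²) = 14.68 × √(1 − 0.180) = 13.29 rad/s.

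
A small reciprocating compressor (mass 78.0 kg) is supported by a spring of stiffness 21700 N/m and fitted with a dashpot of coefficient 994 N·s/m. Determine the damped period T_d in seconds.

0.408 s

ω_n = √(k/m) = √(21700/78.0) = 16.68 rad/s.
Critical damping c_c = 2√(k·m) = 2√(21700 × 78.0) = 2602 N·s/m, so ζ = c/c_c = 994/2602 = 0.3820.
ω_d = ω_n√(1 − ζ²) = 16.68 × √(1 − 0.146) = 15.41 rad/s.
T_d = 2π/ω_d = 0.4076 s.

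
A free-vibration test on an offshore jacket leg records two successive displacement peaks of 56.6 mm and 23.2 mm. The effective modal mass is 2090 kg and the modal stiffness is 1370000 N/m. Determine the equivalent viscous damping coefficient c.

15000 N·s/m

Logarithmic decrement δ = (1/n)·ln(x₀/x_n) = (1/1)·ln(56.6/23.2) = (1/1)·ln(2.440) = 0.8919.
ζ = δ/√(4π² + δ²) = 0.8919/√(39.48 + 0.795) = 0.8919/6.346 = 0.1405.
c = ζ · 2√(km) = 0.1405 × 2√(1370000 × 2090) = 0.1405 × 107000 = 15040 N·s/m.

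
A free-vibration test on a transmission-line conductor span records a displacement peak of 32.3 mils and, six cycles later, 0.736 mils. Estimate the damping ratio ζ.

0.0998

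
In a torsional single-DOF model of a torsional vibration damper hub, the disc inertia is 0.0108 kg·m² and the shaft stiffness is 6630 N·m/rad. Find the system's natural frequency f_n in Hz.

ω_n = √(k_t/J) = √(6630/0.0108) = √613900 = 783.5 rad/s.
f_n = ω_n/(2π) = 783.5/6.283 = 124.7 Hz.

125 Hz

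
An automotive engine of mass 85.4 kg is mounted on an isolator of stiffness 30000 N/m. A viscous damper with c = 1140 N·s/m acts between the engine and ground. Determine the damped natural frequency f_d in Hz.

2.79 Hz

ω_n = √(k/m) = √(30000/85.4) = 18.74 rad/s.
Critical damping c_c = 2√(k·m) = 2√(30000 × 85.4) = 3201 N·s/m, so ζ = c/c_c = 1140/3201 = 0.3561.
ω_d = ω_n√(1 − ζ²) = 18.74 × √(1 − 0.127) = 17.51 rad/s.
f_d = ω_d/(2π) = 2.787 Hz.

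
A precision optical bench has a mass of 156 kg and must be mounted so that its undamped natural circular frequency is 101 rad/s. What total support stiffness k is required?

1590000 N/m

k = m·ω_n² = 156 × 101.0² = 156 × 10200 = 1591000 N/m.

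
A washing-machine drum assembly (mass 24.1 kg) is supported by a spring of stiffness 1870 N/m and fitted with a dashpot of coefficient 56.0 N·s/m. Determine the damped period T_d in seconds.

0.720 s

ω_n = √(k/m) = √(1870/24.1) = 8.809 rad/s.
Critical damping c_c = 2√(k·m) = 2√(1870 × 24.1) = 424.6 N·s/m, so ζ = c/c_c = 56.0/424.6 = 0.1319.
ω_d = ω_n√(1 − ζ²) = 8.809 × √(1 − 0.0174) = 8.732 rad/s.
T_d = 2π/ω_d = 0.7196 s.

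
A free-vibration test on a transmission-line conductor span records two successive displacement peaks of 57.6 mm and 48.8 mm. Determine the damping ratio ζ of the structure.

0.0264

Logarithmic decrement δ = (1/n)·ln(x₀/x_n) = (1/1)·ln(57.6/48.8) = (1/1)·ln(1.180) = 0.1658.
ζ = δ/√(4π² + δ²) = 0.1658/√(39.48 + 0.0275) = 0.1658/6.285 = 0.02638.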